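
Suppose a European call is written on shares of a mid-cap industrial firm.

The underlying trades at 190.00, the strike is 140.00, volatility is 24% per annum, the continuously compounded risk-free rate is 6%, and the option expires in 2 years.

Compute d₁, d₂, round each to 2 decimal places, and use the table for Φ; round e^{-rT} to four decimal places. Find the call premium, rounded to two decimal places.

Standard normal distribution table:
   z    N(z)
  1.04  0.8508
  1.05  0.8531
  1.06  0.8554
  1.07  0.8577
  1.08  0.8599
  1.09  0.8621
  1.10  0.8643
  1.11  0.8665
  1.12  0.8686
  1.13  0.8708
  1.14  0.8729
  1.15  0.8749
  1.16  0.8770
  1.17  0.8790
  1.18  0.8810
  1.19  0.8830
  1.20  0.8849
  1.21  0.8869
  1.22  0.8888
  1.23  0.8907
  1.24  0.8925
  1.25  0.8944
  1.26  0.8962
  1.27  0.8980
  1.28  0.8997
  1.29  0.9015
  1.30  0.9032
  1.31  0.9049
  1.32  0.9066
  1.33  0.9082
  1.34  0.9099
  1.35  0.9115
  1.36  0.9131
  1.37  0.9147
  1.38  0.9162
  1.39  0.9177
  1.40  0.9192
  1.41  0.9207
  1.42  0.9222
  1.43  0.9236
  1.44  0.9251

68.45

σ√T = 0.24 × 1.4142 = 0.3394
ln(S/K) + (r + σ²/2)T = ln(190/140) + (0.06 + 0.24²/2)·2 = 0.3054 + 0.1776 = 0.4830
d₁ = 0.4830 / 0.3394 = 1.4230 → 1.42
d₂ = d₁ − σ√T = 1.4230 − 0.3394 = 1.0836 → 1.08
e^(−rT) = e^(−0.06·2) = 0.8869
N(d₁) = N(1.42) = 0.9222;  N(d₂) = N(1.08) = 0.8599
C = 190·0.9222 − 140·0.8869·0.8599 = 175.2180 − 106.7703 = 68.4477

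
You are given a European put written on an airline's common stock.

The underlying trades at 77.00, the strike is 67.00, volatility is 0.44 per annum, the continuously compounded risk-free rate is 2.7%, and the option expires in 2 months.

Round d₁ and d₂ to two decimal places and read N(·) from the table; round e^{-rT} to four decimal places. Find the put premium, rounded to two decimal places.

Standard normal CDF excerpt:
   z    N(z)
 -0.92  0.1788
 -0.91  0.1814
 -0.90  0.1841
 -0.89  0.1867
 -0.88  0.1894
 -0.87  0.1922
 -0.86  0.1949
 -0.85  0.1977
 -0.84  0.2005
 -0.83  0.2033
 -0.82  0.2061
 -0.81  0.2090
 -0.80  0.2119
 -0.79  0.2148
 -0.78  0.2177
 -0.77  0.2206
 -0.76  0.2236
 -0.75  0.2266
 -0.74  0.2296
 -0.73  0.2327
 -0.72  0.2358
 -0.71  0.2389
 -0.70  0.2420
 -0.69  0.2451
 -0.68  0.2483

T = 0.1667;  σ√T = 0.1796
d₁ = [ln(77/67) + (0.027 + ½·0.44²)·0.1667] / (σ√T) = (0.1391 + 0.0206) / 0.1796 = 0.8893 → 0.89
d₂ = 0.8893 − 0.1796 = 0.7097 → 0.71
exp(−rT) = exp(−0.027·0.1667) = 0.9955
N(−d₂) = N(-0.71) = 0.2389;  N(−d₁) = N(-0.89) = 0.1867
P = 67·0.9955·0.2389 − 77·0.1867 = 15.9343 − 14.3759 = 1.5584

1.56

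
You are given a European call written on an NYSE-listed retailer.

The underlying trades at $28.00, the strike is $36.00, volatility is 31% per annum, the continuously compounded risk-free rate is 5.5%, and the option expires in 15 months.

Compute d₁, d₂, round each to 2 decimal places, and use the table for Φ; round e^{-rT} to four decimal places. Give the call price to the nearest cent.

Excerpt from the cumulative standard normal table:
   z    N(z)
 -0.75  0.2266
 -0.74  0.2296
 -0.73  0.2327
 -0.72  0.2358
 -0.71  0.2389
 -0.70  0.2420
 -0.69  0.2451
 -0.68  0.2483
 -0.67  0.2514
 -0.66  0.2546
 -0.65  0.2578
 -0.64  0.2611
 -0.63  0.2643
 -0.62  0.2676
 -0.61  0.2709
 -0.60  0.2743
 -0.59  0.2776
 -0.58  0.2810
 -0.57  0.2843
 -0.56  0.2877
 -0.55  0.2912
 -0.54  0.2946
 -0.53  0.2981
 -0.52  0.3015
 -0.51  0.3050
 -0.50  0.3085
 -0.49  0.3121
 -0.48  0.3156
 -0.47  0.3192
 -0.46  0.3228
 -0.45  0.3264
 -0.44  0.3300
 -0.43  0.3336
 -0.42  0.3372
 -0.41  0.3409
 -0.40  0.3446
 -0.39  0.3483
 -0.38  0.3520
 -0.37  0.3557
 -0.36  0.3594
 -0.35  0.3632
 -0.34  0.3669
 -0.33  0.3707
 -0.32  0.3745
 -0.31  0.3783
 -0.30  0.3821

$2.04

σ√T = 0.31·√1.25 = 0.3466
d₁ = [ln(28/36) + (0.055 + 0.31²/2)·1.25] / 0.3466 = [-0.2513 + 0.1288] / 0.3466 = -0.3534 which rounds to -0.35
d₂ = d₁ − σ√T = -0.3534 − 0.3466 = -0.7000 which rounds to -0.70
e^(−rT) = e^(−0.055·1.25) = 0.9336
C = 28·N(-0.35) − 36·0.9336·N(-0.70) = 28·0.3632 − 36·0.9336·0.2420 = 10.1696 − 8.1335 = 2.0361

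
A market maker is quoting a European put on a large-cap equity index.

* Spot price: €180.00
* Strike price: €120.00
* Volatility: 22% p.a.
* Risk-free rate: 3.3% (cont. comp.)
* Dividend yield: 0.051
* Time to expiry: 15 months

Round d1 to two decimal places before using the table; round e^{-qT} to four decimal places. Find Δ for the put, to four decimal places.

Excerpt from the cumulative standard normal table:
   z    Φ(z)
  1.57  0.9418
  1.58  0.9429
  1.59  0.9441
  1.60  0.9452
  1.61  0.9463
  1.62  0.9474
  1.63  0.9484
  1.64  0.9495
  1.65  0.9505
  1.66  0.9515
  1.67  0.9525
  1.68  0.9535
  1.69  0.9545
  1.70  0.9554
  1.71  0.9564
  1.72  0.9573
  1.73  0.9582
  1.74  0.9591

σ√T = 0.22·√1.25 = 0.2460
ln(S/K) + (r − q + σ²/2)T = ln(180/120) + (0.033 − 0.051 + 0.22²/2)·1.25 = 0.4055 + 0.0078 = 0.4132
d₁ = 0.4132 / 0.2460 = 1.6800 ⇒ 1.68
N(d₁) = N(1.68) = 0.9535
Δ_put = e^(−qT)·(N(d₁) − 1) = 0.9382·(0.9535 − 1) = -0.0436

-0.0436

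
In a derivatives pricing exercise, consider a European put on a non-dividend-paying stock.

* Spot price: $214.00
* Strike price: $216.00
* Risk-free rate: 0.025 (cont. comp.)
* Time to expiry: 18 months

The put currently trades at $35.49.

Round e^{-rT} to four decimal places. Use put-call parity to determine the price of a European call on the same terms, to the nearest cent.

e^(−rT) = e^(−0.025·1.5) = 0.9632
Put-call parity: C − P = S − K·e^(−rT) = 214 − 216·0.9632 = 214 − 208.0512 = 5.9488
C = P + (C − P) = 35.49 + (5.9488) = 41.4388

$41.44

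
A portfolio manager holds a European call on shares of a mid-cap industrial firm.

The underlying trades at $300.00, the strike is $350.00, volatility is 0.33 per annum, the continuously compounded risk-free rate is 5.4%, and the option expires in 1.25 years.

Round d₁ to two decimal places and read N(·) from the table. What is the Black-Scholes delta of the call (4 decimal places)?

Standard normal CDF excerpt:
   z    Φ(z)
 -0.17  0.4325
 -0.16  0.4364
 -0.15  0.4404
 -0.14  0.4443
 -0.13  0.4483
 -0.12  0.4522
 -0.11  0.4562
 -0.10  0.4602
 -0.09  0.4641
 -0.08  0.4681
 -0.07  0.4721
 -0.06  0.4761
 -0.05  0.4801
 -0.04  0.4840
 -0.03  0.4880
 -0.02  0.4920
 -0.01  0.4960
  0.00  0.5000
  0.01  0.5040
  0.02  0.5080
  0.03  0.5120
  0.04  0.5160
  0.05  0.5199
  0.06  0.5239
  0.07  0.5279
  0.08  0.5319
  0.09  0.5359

σ√T = 0.33 × 1.1180 = 0.3690
ln(S/K) + (r + σ²/2)T = ln(300/350) + (0.054 + 0.33²/2)·1.25 = -0.1542 + 0.1356 = -0.0186
d₁ = -0.0186 / 0.3690 = -0.0504 ⇒ -0.05
N(d₁) = N(-0.05) = 0.4801
Δ_call = N(d₁) = 0.4801

0.4801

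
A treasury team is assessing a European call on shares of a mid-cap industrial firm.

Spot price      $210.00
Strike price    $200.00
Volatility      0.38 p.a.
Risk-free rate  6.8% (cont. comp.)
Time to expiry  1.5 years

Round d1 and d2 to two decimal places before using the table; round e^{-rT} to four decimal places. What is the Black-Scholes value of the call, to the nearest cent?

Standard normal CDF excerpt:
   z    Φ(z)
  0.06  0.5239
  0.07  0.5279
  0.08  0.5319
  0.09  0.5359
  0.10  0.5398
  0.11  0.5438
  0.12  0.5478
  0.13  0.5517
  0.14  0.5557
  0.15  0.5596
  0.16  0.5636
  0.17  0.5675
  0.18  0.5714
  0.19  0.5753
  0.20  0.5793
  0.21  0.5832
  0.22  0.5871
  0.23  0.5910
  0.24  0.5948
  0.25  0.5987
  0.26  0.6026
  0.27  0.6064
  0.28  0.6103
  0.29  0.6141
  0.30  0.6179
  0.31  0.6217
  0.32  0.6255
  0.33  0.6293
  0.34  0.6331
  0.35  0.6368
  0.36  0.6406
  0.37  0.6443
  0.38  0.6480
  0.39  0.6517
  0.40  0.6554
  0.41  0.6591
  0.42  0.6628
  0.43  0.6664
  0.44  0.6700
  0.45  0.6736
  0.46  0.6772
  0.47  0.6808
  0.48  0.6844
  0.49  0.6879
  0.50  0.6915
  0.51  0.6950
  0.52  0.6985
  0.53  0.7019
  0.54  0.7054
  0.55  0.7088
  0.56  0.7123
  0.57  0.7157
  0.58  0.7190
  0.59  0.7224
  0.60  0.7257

σ√T = 0.38·√1.5 = 0.4654
d₁ = [ln(210/200) + (0.068 + ½·0.38²)·1.5] / (σ√T) = (0.0488 + 0.2103) / 0.4654 = 0.5567 ⇒ 0.56
d₂ = 0.5567 − 0.4654 = 0.0913 ⇒ 0.09
e^(−rT) = e^(−0.068·1.5) = 0.9030
C = 210·N(0.56) − 200·0.9030·N(0.09) = 210·0.7123 − 200·0.9030·0.5359 = 149.5830 − 96.7835 = 52.7995

$52.80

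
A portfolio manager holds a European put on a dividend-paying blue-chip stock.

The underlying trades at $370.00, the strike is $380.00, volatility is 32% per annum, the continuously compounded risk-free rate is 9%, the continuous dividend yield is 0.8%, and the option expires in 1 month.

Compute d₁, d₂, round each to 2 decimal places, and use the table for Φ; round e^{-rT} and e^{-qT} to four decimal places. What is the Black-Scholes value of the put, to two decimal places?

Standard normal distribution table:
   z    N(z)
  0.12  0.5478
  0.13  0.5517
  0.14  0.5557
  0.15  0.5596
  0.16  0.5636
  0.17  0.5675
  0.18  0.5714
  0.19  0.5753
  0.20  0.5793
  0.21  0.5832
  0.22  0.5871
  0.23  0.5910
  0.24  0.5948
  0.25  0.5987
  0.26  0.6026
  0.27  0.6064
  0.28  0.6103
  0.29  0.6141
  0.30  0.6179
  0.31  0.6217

T = 0.08333;  σ√T = 0.0924
ln(S/K) + (r − q + σ²/2)T = ln(370/380) + (0.09 − 0.008 + 0.32²/2)·0.08333 = -0.0267 + 0.0111 = -0.0156
d₁ = -0.0156 / 0.0924 = -0.1685 ≈ -0.17
d₂ = d₁ − σ√T = -0.1685 − 0.0924 = -0.2609 ≈ -0.26
exp(−qT) = exp(−0.008·0.08333) = 0.9993;  exp(−rT) = exp(−0.09·0.08333) = 0.9925
N(−d₂) = N(0.26) = 0.6026;  N(−d₁) = N(0.17) = 0.5675
P = 380·0.9925·0.6026 − 370·0.9993·0.5675 = 227.2706 − 209.8280 = 17.4426

$17.44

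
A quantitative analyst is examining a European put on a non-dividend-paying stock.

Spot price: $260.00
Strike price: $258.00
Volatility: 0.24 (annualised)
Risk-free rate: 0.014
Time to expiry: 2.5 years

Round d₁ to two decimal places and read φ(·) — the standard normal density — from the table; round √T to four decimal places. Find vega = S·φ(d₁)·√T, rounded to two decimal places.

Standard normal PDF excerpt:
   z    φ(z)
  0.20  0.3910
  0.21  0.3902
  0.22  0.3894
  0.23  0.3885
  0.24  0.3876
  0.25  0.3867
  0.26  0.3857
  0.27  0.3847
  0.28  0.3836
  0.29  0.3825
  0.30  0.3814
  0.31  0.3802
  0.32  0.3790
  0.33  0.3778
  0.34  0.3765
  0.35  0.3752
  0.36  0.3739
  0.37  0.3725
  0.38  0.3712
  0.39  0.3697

156.79

σ√T = 0.24·√2.5 = 0.3795
ln(S/K) + (r + σ²/2)T = ln(260/258) + (0.014 + 0.24²/2)·2.5 = 0.0077 + 0.1070 = 0.1147
d₁ = 0.1147 / 0.3795 = 0.3023 ⇒ 0.30
√T = √2.5 = 1.5811
φ(d₁) = φ(0.30) = 0.3814
vega = S·φ(d₁)·√T = 260·0.3814·1.5811 = 156.7882
(The call has the same vega.)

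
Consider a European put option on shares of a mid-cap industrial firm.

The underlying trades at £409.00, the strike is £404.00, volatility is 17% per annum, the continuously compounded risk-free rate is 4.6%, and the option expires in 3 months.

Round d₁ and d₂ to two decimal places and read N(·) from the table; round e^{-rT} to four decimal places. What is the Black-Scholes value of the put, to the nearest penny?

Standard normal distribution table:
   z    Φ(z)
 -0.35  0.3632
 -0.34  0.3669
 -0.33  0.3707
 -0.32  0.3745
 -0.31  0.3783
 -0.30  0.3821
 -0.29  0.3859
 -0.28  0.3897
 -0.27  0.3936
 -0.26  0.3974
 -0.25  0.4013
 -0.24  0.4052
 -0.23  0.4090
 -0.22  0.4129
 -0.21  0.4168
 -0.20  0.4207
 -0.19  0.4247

σ√T = 0.17·√0.25 = 0.0850
d₁ = [ln(409/404) + (0.046 + ½·0.17²)·0.25] / (σ√T) = (0.0123 + 0.0151) / 0.0850 = 0.3225 ≈ 0.32
d₂ = 0.3225 − 0.0850 = 0.2375 ≈ 0.24
e^(−rT) = e^(−0.046·0.25) = 0.9886
P = 404·0.9886·N(-0.24) − 409·N(-0.32) = 404·0.9886·0.4052 − 409·0.3745 = 161.8346 − 153.1705 = 8.6641

£8.66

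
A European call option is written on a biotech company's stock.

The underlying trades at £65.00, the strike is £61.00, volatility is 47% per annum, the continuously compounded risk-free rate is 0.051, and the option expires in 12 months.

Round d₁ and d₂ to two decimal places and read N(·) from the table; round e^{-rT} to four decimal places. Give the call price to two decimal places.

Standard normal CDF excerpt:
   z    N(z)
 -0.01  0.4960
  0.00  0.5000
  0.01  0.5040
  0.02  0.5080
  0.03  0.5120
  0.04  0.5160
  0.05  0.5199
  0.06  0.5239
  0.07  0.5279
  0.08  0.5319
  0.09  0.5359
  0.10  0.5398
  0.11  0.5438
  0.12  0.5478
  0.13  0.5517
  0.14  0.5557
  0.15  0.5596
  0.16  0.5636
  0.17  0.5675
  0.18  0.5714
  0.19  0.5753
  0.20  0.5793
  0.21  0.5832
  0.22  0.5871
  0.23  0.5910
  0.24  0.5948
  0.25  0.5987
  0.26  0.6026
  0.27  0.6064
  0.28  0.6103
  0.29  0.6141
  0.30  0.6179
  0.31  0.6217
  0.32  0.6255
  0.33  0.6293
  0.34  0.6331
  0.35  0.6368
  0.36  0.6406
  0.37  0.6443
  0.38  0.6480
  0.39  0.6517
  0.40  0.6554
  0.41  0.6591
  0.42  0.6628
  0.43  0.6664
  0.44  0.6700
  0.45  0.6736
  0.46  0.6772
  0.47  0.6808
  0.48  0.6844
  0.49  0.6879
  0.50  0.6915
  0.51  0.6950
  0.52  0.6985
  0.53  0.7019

σ√T = 0.47·√1 = 0.4700
d₁ = [ln(65/61) + (0.051 + 0.47²/2)·1] / 0.4700 = [0.0635 + 0.1614] / 0.4700 = 0.4786 ⇒ 0.48
d₂ = d₁ − σ√T = 0.4786 − 0.4700 = 0.0086 ⇒ 0.01
exp(−rT) = exp(−0.051·1) = 0.9503
N(d₁) = N(0.48) = 0.6844;  N(d₂) = N(0.01) = 0.5040
C = 65·0.6844 − 61·0.9503·0.5040 = 44.4860 − 29.2160 = 15.2700

£15.27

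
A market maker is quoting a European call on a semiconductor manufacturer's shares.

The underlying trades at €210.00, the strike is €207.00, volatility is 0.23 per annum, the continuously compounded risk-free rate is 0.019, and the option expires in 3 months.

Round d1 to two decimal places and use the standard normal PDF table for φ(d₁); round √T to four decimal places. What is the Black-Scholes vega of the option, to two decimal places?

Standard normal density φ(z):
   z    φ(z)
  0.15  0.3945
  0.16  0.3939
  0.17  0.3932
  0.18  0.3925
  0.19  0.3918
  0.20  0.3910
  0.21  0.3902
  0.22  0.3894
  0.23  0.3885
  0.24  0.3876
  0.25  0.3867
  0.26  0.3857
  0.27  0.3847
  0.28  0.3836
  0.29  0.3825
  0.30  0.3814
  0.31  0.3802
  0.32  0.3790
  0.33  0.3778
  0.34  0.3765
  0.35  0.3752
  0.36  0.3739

40.89

T = 0.25;  σ√T = 0.1150
d₁ = [ln(210/207) + (0.019 + 0.23²/2)·0.25] / 0.1150 = [0.0144 + 0.0114] / 0.1150 = 0.2239 which rounds to 0.22
√T = √0.25 = 0.5000
φ(d₁) = φ(0.22) = 0.3894
vega = S·φ(d₁)·√T = 210·0.3894·0.5000 = 40.8870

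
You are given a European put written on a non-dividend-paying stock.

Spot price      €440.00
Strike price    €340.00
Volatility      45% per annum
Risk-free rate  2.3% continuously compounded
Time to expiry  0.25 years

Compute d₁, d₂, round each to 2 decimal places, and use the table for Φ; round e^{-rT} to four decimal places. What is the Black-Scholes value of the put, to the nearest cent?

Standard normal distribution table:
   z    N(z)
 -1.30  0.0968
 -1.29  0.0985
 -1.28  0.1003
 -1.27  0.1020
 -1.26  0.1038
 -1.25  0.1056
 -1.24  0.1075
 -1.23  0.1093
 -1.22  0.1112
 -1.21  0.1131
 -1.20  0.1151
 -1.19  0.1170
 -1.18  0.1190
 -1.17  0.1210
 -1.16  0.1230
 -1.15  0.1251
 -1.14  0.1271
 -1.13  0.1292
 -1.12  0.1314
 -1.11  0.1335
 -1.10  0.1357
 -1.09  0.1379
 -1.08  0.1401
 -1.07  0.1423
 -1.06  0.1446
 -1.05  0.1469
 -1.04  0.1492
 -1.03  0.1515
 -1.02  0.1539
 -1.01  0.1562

€4.75

T = 0.25;  σ√T = 0.2250
d₁ = [ln(440/340) + (0.023 + 0.45²/2)·0.25] / 0.2250 = [0.2578 + 0.0311] / 0.2250 = 1.2840 ≈ 1.28
d₂ = d₁ − σ√T = 1.2840 − 0.2250 = 1.0590 ≈ 1.06
exp(−rT) = exp(−0.023·0.25) = 0.9943
N(−d₂) = N(-1.06) = 0.1446;  N(−d₁) = N(-1.28) = 0.1003
P = 340·0.9943·0.1446 − 440·0.1003 = 48.8838 − 44.1320 = 4.7518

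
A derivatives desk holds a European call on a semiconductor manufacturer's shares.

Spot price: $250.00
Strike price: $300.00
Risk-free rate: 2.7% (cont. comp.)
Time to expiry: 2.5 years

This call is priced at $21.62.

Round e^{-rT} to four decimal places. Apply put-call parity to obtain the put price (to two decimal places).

$52.03

exp(−rT) = exp(−0.027·2.5) = 0.9347
Put-call parity: C − P = S − K·e^(−rT) = 250 − 300·0.9347 = 250 − 280.4100 = -30.4100
P = C − (C − P) = 21.62 − (-30.4100) = 52.0300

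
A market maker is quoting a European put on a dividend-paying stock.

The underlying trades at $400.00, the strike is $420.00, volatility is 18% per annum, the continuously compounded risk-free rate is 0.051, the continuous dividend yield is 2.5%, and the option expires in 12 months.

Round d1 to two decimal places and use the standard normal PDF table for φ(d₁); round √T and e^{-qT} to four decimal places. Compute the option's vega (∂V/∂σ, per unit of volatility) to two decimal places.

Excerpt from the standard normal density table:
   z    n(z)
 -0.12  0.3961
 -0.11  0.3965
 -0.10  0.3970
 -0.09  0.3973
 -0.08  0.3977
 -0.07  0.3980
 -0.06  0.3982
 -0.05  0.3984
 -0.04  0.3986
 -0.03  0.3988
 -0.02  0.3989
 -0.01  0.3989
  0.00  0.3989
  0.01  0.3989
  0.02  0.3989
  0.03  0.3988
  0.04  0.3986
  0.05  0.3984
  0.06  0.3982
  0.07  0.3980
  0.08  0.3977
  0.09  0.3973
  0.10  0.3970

155.50

σ√T = 0.18·√1 = 0.1800
d₁ = [ln(400/420) + (0.051 − 0.025 + 0.18²/2)·1] / 0.1800 = [-0.0488 + 0.0422] / 0.1800 = -0.0366 ≈ -0.04
√T = √1 = 1.0000
φ(d₁) = φ(-0.04) = 0.3986
e^(−qT) = e^(−0.025·1) = 0.9753
vega = S·e^(−qT)·φ(d₁)·√T = 400·0.9753·0.3986·1.0000 = 155.5018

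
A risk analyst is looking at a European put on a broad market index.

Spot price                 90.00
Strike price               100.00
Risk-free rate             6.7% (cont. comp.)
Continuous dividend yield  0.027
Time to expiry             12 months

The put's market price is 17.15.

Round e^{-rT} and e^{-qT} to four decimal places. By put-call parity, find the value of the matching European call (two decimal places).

e^(−qT) = e^(−0.027·1) = 0.9734;  e^(−rT) = e^(−0.067·1) = 0.9352
Put-call parity: C − P = S·e^(−qT) − K·e^(−rT) = 90·0.9734 − 100·0.9352 = 87.6060 − 93.5200 = -5.9140
C = P + (C − P) = 17.15 + (-5.9140) = 11.2360

11.24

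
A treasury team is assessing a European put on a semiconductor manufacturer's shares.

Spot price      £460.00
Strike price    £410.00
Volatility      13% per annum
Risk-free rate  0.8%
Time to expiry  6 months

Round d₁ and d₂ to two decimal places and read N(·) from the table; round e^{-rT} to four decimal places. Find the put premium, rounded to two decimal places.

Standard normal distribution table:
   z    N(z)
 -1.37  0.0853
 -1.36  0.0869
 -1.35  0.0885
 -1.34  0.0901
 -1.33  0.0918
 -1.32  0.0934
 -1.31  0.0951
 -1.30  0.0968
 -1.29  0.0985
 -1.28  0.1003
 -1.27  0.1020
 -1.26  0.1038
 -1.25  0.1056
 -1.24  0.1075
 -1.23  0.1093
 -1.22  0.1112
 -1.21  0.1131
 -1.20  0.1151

£1.68

σ√T = 0.13 × 0.7071 = 0.0919
ln(S/K) + (r + σ²/2)T = ln(460/410) + (0.008 + 0.13²/2)·0.5 = 0.1151 + 0.0082 = 0.1233
d₁ = 0.1233 / 0.0919 = 1.3413 ≈ 1.34
d₂ = d₁ − σ√T = 1.3413 − 0.0919 = 1.2493 ≈ 1.25
exp(−rT) = exp(−0.008·0.5) = 0.9960
P = 410·0.9960·N(-1.25) − 460·N(-1.34) = 410·0.9960·0.1056 − 460·0.0901 = 43.1228 − 41.4460 = 1.6768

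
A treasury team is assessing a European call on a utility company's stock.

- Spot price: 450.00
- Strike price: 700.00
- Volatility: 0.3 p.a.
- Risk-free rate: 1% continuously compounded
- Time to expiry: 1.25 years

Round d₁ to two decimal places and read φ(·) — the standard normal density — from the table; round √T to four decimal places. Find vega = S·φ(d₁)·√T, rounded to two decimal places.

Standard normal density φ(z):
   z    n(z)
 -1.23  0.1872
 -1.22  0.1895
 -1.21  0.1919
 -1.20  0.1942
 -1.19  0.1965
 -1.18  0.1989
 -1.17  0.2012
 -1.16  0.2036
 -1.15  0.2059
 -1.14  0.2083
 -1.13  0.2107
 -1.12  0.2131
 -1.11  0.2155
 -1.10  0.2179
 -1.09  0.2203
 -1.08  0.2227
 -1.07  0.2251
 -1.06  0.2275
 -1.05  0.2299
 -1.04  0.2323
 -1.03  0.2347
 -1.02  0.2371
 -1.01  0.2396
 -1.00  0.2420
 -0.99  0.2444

108.42

T = 1.25;  σ√T = 0.3354
d₁ = [ln(450/700) + (0.01 + ½·0.3²)·1.25] / (σ√T) = (-0.4418 + 0.0688) / 0.3354 = -1.1123 which rounds to -1.11
√T = √1.25 = 1.1180
φ(d₁) = φ(-1.11) = 0.2155
vega = S·φ(d₁)·√T = 450·0.2155·1.1180 = 108.4181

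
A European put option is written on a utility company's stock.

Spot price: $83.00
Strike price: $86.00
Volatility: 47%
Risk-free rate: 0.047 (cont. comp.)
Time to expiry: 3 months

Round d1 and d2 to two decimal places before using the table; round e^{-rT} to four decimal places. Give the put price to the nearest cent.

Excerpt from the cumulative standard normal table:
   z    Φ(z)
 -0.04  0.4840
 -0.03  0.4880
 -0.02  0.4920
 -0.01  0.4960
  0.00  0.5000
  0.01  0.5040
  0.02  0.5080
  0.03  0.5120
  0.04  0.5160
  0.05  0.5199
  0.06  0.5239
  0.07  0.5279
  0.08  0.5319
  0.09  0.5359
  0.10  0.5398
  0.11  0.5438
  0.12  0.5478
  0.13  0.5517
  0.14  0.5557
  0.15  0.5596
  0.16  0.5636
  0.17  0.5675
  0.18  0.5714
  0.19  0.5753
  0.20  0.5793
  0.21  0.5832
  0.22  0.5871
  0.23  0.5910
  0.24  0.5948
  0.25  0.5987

T = 0.25;  σ√T = 0.2350
d₁ = [ln(83/86) + (0.047 + 0.47²/2)·0.25] / 0.2350 = [-0.0355 + 0.0394] / 0.2350 = 0.0164 ⇒ 0.02
d₂ = d₁ − σ√T = 0.0164 − 0.2350 = -0.2186 ⇒ -0.22
e^(−rT) = e^(−0.047·0.25) = 0.9883
N(−d₂) = N(0.22) = 0.5871;  N(−d₁) = N(-0.02) = 0.4920
P = 86·0.9883·0.5871 − 83·0.4920 = 49.8999 − 40.8360 = 9.0639

$9.06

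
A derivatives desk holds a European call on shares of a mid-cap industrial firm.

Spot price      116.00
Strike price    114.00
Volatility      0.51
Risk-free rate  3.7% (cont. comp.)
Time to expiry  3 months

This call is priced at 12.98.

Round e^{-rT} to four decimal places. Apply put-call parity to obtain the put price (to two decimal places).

exp(−rT) = exp(−0.037·0.25) = 0.9908
Put-call parity: C − P = S − K·e^(−rT) = 116 − 114·0.9908 = 116 − 112.9512 = 3.0488
P = C − (C − P) = 12.98 − (3.0488) = 9.9312

9.93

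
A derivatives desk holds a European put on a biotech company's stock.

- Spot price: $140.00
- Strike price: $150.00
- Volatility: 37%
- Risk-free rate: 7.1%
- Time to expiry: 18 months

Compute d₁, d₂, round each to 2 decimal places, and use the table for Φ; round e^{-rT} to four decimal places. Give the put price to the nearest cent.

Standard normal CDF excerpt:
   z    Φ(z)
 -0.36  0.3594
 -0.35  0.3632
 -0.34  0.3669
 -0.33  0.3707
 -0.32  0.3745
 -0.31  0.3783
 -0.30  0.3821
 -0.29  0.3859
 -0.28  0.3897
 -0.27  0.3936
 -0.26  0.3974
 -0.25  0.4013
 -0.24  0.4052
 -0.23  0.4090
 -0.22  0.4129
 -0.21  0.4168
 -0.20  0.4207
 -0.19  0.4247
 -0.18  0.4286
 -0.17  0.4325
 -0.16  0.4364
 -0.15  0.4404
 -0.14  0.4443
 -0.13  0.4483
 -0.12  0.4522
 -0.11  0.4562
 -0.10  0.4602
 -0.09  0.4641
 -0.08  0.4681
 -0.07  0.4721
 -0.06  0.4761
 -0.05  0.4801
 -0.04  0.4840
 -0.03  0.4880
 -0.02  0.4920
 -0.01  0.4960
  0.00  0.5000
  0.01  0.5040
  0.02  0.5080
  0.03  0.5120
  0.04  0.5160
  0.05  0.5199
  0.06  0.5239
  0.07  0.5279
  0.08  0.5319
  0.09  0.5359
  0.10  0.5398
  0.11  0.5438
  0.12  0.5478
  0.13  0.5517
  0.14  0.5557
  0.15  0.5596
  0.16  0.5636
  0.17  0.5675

$21.97

σ√T = 0.37·√1.5 = 0.4532
d₁ = [ln(140/150) + (0.071 + 0.37²/2)·1.5] / 0.4532 = [-0.0690 + 0.2092] / 0.4532 = 0.3093 which rounds to 0.31
d₂ = d₁ − σ√T = 0.3093 − 0.4532 = -0.1438 which rounds to -0.14
e^(−rT) = e^(−0.071·1.5) = 0.8990
N(−d₂) = N(0.14) = 0.5557;  N(−d₁) = N(-0.31) = 0.3783
P = 150·0.8990·0.5557 − 140·0.3783 = 74.9361 − 52.9620 = 21.9741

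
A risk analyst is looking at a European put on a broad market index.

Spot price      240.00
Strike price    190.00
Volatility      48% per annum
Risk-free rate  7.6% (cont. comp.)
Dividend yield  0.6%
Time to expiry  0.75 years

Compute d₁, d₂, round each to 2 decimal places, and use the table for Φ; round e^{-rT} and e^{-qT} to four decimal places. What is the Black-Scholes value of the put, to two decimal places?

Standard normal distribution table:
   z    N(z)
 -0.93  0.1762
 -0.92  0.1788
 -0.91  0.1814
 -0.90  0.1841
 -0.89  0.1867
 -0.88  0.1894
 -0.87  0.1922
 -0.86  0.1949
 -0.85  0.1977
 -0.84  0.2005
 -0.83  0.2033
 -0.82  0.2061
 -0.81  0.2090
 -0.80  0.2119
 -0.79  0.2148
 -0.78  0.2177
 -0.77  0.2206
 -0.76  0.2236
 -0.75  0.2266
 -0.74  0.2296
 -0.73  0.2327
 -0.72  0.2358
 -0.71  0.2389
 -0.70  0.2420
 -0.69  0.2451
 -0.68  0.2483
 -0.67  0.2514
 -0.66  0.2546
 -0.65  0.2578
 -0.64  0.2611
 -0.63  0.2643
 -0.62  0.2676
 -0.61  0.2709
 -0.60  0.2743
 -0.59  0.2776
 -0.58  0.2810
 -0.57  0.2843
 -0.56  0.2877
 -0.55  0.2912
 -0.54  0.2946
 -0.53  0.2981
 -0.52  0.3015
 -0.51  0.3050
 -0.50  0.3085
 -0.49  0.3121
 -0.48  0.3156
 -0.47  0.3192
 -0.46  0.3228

σ√T = 0.48 × 0.8660 = 0.4157
d₁ = [ln(240/190) + (0.076 − 0.006 + ½·0.48²)·0.75] / (σ√T) = (0.2336 + 0.1389) / 0.4157 = 0.8961 → 0.90
d₂ = 0.8961 − 0.4157 = 0.4804 → 0.48
exp(−qT) = exp(−0.006·0.75) = 0.9955;  exp(−rT) = exp(−0.076·0.75) = 0.9446
N(−d₂) = N(-0.48) = 0.3156;  N(−d₁) = N(-0.90) = 0.1841
P = 190·0.9446·0.3156 − 240·0.9955·0.1841 = 56.6420 − 43.9852 = 12.6568

12.66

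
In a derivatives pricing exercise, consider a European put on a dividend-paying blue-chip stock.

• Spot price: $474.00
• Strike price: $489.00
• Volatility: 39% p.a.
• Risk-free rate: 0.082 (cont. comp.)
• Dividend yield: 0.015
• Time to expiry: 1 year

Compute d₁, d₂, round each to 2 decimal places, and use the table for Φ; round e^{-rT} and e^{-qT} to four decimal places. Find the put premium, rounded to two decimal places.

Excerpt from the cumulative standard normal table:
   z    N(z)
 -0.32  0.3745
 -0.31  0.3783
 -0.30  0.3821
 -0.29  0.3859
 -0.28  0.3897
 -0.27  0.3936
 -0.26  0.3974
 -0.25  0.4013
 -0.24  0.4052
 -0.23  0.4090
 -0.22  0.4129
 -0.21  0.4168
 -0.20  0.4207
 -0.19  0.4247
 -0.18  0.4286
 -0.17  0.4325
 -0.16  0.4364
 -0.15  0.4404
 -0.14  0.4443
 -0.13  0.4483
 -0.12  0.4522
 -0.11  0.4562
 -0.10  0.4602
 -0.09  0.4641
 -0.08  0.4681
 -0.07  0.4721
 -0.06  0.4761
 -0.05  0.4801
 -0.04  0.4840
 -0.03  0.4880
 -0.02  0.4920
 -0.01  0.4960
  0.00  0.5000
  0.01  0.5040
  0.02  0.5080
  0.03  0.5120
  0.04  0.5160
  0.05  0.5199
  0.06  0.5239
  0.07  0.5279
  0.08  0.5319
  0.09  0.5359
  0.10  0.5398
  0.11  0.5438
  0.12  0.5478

σ√T = 0.39·√1 = 0.3900
d₁ = [ln(474/489) + (0.082 − 0.015 + 0.39²/2)·1] / 0.3900 = [-0.0312 + 0.1431] / 0.3900 = 0.2869 ⇒ 0.29
d₂ = d₁ − σ√T = 0.2869 − 0.3900 = -0.1031 ⇒ -0.10
e^(−qT) = e^(−0.015·1) = 0.9851;  e^(−rT) = e^(−0.082·1) = 0.9213
P = 489·0.9213·N(0.10) − 474·0.9851·N(-0.29) = 489·0.9213·0.5398 − 474·0.9851·0.3859 = 243.1884 − 180.1911 = 62.9972

$63.00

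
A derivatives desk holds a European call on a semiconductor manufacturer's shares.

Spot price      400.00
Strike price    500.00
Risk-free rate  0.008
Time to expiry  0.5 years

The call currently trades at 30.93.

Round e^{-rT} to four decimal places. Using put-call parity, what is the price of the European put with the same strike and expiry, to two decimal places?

e^(−rT) = e^(−0.008·0.5) = 0.9960
Put-call parity: C − P = S − K·e^(−rT) = 400 − 500·0.9960 = 400 − 498.0000 = -98.0000
P = C − (C − P) = 30.93 − (-98.0000) = 128.9300

128.93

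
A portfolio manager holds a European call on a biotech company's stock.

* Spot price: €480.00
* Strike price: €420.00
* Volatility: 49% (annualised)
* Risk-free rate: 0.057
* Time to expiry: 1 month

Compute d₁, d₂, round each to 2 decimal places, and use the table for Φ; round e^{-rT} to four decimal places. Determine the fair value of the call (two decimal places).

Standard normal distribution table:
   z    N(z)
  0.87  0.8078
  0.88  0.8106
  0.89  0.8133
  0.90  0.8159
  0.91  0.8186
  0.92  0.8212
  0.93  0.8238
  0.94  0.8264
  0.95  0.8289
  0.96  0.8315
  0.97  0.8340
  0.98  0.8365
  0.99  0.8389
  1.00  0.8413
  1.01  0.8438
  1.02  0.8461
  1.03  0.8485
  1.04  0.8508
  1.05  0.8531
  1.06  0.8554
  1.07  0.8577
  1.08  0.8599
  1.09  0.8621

T = 0.08333;  σ√T = 0.1415
ln(S/K) + (r + σ²/2)T = ln(480/420) + (0.057 + 0.49²/2)·0.08333 = 0.1335 + 0.0148 = 0.1483
d₁ = 0.1483 / 0.1415 = 1.0483 ≈ 1.05
d₂ = d₁ − σ√T = 1.0483 − 0.1415 = 0.9069 ≈ 0.91
e^(−rT) = e^(−0.057·0.08333) = 0.9953
N(d₁) = N(1.05) = 0.8531;  N(d₂) = N(0.91) = 0.8186
C = 480·0.8531 − 420·0.9953·0.8186 = 409.4880 − 342.1961 = 67.2919

€67.29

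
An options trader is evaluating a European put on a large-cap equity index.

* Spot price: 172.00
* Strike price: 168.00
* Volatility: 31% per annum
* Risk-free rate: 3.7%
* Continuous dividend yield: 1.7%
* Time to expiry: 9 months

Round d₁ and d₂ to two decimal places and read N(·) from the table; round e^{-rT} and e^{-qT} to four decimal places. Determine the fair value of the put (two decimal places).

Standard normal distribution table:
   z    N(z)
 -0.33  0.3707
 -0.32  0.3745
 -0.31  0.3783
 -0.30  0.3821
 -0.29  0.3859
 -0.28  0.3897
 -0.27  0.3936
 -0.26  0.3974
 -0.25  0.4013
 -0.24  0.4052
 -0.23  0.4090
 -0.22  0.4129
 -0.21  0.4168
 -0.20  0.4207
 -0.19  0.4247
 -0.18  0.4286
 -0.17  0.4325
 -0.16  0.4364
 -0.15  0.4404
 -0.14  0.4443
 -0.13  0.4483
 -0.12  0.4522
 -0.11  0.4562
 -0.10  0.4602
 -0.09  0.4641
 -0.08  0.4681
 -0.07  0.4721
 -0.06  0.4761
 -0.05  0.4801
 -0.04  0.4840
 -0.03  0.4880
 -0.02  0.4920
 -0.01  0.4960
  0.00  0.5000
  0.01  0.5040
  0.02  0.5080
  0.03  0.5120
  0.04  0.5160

T = 0.75;  σ√T = 0.2685
d₁ = [ln(172/168) + (0.037 − 0.017 + 0.31²/2)·0.75] / 0.2685 = [0.0235 + 0.0510] / 0.2685 = 0.2778 which rounds to 0.28
d₂ = d₁ − σ√T = 0.2778 − 0.2685 = 0.0093 which rounds to 0.01
exp(−qT) = exp(−0.017·0.75) = 0.9873;  exp(−rT) = exp(−0.037·0.75) = 0.9726
N(−d₂) = N(-0.01) = 0.4960;  N(−d₁) = N(-0.28) = 0.3897
P = 168·0.9726·0.4960 − 172·0.9873·0.3897 = 81.0448 − 66.1771 = 14.8677

14.87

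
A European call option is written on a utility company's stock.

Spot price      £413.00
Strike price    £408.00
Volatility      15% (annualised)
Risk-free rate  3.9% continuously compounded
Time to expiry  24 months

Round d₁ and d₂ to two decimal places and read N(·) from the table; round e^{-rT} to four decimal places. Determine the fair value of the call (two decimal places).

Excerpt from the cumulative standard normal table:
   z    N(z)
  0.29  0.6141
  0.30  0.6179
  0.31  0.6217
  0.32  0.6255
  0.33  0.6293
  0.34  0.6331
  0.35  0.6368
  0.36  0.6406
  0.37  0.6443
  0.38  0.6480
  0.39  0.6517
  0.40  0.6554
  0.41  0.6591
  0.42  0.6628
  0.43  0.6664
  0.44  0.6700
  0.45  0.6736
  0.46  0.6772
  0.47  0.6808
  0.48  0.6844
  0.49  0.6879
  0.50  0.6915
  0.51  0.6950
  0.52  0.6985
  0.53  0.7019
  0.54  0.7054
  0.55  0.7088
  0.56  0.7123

£53.82

T = 2;  σ√T = 0.2121
ln(S/K) + (r + σ²/2)T = ln(413/408) + (0.039 + 0.15²/2)·2 = 0.0122 + 0.1005 = 0.1127
d₁ = 0.1127 / 0.2121 = 0.5312 → 0.53
d₂ = d₁ − σ√T = 0.5312 − 0.2121 = 0.3190 → 0.32
e^(−rT) = e^(−0.039·2) = 0.9250
N(d₁) = N(0.53) = 0.7019;  N(d₂) = N(0.32) = 0.6255
C = 413·0.7019 − 408·0.9250·0.6255 = 289.8847 − 236.0637 = 53.8210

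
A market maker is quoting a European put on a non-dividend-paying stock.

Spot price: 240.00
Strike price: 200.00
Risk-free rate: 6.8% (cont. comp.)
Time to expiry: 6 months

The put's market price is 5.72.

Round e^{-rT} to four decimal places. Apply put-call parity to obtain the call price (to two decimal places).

e^(−rT) = e^(−0.068·0.5) = 0.9666
Put-call parity: C − P = S − K·e^(−rT) = 240 − 200·0.9666 = 240 − 193.3200 = 46.6800
C = P + (C − P) = 5.72 + (46.6800) = 52.4000

52.40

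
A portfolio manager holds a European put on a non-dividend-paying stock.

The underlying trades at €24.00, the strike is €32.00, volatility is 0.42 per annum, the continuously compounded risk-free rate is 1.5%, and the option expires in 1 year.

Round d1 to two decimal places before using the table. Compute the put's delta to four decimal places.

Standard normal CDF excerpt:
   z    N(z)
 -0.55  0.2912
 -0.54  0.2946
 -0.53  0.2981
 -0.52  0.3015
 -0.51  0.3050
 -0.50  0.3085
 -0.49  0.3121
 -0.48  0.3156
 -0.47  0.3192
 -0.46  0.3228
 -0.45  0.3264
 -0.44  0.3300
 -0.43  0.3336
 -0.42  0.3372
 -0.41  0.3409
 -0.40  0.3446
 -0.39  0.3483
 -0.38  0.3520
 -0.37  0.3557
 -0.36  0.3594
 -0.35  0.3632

σ√T = 0.42 × 1.0000 = 0.4200
d₁ = [ln(24/32) + (0.015 + 0.42²/2)·1] / 0.4200 = [-0.2877 + 0.1032] / 0.4200 = -0.4392 which rounds to -0.44
N(d₁) = N(-0.44) = 0.3300
Δ_put = N(d₁) − 1 = 0.3300 − 1 = -0.6700

-0.6700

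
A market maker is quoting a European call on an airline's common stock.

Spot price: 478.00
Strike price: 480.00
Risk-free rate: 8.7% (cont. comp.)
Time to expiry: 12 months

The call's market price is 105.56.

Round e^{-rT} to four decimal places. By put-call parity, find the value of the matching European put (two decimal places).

67.58

exp(−rT) = exp(−0.087·1) = 0.9167
Put-call parity: C − P = S − K·e^(−rT) = 478 − 480·0.9167 = 478 − 440.0160 = 37.9840
P = C − (C − P) = 105.56 − (37.9840) = 67.5760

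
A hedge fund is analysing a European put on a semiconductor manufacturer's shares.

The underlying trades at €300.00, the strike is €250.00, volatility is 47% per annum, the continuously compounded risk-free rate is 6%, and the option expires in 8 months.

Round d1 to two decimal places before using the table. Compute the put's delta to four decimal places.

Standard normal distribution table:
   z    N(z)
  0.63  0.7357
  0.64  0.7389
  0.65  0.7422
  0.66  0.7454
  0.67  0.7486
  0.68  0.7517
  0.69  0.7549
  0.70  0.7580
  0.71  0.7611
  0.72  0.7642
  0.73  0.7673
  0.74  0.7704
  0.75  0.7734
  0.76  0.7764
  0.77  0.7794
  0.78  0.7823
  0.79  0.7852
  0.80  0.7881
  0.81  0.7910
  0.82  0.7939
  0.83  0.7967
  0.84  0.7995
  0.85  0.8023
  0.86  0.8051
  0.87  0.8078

T = 0.6667;  σ√T = 0.3838
d₁ = [ln(300/250) + (0.06 + 0.47²/2)·0.6667] / 0.3838 = [0.1823 + 0.1136] / 0.3838 = 0.7712 which rounds to 0.77
N(d₁) = N(0.77) = 0.7794
Δ_put = N(d₁) − 1 = 0.7794 − 1 = -0.2206

-0.2206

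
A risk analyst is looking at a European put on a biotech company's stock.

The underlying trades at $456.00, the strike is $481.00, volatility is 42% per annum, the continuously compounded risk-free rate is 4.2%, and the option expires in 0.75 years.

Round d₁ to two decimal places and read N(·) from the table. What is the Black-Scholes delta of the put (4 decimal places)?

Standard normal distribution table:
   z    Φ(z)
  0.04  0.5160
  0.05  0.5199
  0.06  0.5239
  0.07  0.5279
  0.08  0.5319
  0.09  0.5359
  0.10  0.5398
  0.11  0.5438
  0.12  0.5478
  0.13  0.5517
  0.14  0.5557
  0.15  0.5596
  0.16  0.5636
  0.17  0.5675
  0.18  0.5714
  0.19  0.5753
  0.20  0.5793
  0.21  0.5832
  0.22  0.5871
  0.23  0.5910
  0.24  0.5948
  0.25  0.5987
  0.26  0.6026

σ√T = 0.42 × 0.8660 = 0.3637
d₁ = [ln(456/481) + (0.042 + 0.42²/2)·0.75] / 0.3637 = [-0.0534 + 0.0976] / 0.3637 = 0.1217 ≈ 0.12
N(d₁) = N(0.12) = 0.5478
Δ_put = N(d₁) − 1 = 0.5478 − 1 = -0.4522

-0.4522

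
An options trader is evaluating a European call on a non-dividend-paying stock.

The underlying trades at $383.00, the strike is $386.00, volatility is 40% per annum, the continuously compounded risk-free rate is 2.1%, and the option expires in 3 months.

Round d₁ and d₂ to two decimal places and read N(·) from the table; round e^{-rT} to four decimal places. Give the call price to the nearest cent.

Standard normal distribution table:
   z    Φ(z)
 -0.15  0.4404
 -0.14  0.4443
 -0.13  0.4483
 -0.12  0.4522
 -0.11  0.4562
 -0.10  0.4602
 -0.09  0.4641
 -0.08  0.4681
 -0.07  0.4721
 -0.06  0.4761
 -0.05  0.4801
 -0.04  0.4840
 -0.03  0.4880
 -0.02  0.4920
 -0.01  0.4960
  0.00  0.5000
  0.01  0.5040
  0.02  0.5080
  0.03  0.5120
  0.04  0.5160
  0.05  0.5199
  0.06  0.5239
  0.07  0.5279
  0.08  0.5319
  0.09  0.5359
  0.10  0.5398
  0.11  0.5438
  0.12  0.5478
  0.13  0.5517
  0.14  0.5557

$30.07

σ√T = 0.4·√0.25 = 0.2000
d₁ = [ln(383/386) + (0.021 + 0.4²/2)·0.25] / 0.2000 = [-0.0078 + 0.0253] / 0.2000 = 0.0872 which rounds to 0.09
d₂ = d₁ − σ√T = 0.0872 − 0.2000 = -0.1128 which rounds to -0.11
e^(−rT) = e^(−0.021·0.25) = 0.9948
C = 383·N(0.09) − 386·0.9948·N(-0.11) = 383·0.5359 − 386·0.9948·0.4562 = 205.2497 − 175.1775 = 30.0722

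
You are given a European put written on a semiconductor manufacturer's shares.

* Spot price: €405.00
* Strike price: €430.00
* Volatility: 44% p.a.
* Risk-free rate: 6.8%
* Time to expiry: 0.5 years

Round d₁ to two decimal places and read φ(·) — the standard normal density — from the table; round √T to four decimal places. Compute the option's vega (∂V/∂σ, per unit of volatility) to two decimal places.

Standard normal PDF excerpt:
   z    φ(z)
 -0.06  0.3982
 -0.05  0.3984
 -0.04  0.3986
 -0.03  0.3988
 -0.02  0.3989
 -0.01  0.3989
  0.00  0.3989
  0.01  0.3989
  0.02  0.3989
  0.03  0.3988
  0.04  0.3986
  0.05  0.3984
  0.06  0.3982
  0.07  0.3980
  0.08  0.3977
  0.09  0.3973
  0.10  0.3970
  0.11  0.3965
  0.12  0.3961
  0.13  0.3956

σ√T = 0.44 × 0.7071 = 0.3111
d₁ = [ln(405/430) + (0.068 + 0.44²/2)·0.5] / 0.3111 = [-0.0599 + 0.0824] / 0.3111 = 0.0723 → 0.07
√T = √0.5 = 0.7071
φ(d₁) = φ(0.07) = 0.3980
vega = S·φ(d₁)·√T = 405·0.3980·0.7071 = 113.9774

113.98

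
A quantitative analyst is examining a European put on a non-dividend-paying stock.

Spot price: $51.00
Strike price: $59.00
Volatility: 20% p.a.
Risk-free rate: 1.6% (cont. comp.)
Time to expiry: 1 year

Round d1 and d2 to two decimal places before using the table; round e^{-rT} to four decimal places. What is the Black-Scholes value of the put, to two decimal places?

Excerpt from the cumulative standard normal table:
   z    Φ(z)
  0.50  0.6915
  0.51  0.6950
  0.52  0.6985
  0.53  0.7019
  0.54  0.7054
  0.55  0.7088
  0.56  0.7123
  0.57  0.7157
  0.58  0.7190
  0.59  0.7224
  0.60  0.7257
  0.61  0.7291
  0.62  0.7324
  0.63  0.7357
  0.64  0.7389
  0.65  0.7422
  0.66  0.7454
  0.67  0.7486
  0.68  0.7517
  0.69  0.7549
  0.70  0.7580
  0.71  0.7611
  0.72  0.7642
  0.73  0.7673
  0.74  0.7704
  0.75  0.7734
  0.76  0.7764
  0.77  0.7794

σ√T = 0.2 × 1.0000 = 0.2000
d₁ = [ln(51/59) + (0.016 + 0.2²/2)·1] / 0.2000 = [-0.1457 + 0.0360] / 0.2000 = -0.5486 which rounds to -0.55
d₂ = d₁ − σ√T = -0.5486 − 0.2000 = -0.7486 which rounds to -0.75
exp(−rT) = exp(−0.016·1) = 0.9841
P = 59·0.9841·N(0.75) − 51·N(0.55) = 59·0.9841·0.7734 − 51·0.7088 = 44.9051 − 36.1488 = 8.7563

$8.76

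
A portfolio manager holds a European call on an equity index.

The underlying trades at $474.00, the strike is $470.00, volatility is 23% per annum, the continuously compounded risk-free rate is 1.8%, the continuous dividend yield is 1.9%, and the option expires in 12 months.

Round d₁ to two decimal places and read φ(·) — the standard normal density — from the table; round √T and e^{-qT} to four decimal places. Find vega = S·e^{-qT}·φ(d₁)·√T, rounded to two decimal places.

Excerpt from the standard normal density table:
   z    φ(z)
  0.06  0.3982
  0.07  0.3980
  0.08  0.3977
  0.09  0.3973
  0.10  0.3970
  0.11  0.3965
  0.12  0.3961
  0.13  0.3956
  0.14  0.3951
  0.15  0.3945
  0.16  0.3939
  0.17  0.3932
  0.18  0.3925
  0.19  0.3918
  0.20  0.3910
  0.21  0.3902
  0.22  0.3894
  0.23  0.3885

σ√T = 0.23·√1 = 0.2300
ln(S/K) + (r − q + σ²/2)T = ln(474/470) + (0.018 − 0.019 + 0.23²/2)·1 = 0.0085 + 0.0255 = 0.0339
d₁ = 0.0339 / 0.2300 = 0.1475 ⇒ 0.15
√T = √1 = 1.0000
φ(d₁) = φ(0.15) = 0.3945
e^(−qT) = e^(−0.019·1) = 0.9812
vega = S·e^(−qT)·φ(d₁)·√T = 474·0.9812·0.3945·1.0000 = 183.4775

183.48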